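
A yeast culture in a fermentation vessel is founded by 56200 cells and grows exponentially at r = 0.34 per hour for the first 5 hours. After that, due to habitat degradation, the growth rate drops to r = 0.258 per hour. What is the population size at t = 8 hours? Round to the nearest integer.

Phase 1: N(5) = 56200·e^(0.34×5) = 56200·e^1.7 = 307636.
Phase 2 runs for 8 − 5 = 3 hours at r = 0.258.
N(8) = 307636·e^(0.258×3) = 307636·e^0.774 = 667085.

667085 cells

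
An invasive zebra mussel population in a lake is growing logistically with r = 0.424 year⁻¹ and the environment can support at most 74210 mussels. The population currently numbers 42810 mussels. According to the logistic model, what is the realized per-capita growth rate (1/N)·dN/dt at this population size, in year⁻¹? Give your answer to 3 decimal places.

0.179 per year

(1/N)·dN/dt = r(1 − N/K) = 0.424 × (1 − 42810/74210).
= 0.424 × 0.42312 = 0.1794.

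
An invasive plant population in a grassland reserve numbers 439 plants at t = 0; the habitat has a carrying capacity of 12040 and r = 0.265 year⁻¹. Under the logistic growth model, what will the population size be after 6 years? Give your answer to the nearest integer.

1885 plants

A = (K − N₀)/N₀ = (12040 − 439)/439 = 26.426.
N(t) = K/(1 + A·e^(−rt)) = 12040/(1 + 26.426×e^(−0.265×6)).
e^(−1.59) = 0.20393; denominator = 1 + 26.426×0.20393 = 6.3889.
N = 12040/6.3889 = 1884.51.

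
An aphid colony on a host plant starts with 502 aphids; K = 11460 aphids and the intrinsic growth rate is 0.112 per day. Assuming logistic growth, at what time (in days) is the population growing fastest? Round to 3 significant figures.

Logistic growth is fastest at N = K/2 = 5730.
A = (K − N₀)/N₀ = 21.829. Set K/(1 + A·e^(−rt)) = K/2 → A·e^(−rt) = 1.
e^(−0.112t) = 1/21.829 = 0.0458113, so t = ln(21.829)/0.112 = 3.0832/0.112 = 27.529.

27.5 days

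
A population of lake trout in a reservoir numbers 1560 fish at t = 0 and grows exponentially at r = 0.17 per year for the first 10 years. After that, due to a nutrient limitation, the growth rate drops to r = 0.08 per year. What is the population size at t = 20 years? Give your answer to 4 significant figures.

19000 fish

Phase 1: N(10) = 1560·e^(0.17×10) = 1560·e^1.7 = 8539.36.
Phase 2 runs for 20 − 10 = 10 years at r = 0.08.
N(20) = 8539.36·e^(0.08×10) = 8539.36·e^0.8 = 19004.7.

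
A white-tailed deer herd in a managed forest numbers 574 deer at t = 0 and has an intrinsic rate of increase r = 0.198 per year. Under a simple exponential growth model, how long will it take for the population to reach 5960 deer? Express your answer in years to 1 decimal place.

11.8 years

Set N₀·e^(rt) = 5960: e^(0.198·t) = 5960/574 = 10.383.
0.198·t = ln(10.383) = 2.3402, so t = 2.3402/0.198 = 11.819.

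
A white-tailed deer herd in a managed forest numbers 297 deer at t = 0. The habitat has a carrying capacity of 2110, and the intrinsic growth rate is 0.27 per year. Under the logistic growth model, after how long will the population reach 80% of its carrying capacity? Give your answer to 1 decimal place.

A = (K − N₀)/N₀ = (2110 − 297)/297 = 6.1044.
Solve 2110/(1 + 6.1044·e^(−0.27t)) = 1688: 1 + 6.1044·e^(−0.27t) = 1.25, so e^(−0.27t) = 0.0409542.
−0.27·t = ln(0.0409542) = -3.1953, so t = 3.1953/0.27 = 11.834.

11.8 years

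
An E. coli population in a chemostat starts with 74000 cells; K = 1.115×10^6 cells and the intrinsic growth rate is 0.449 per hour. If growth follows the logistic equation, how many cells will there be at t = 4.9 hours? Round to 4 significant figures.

435800 cells

A = (K − N₀)/N₀ = (1.115×10^6 − 74000)/74000 = 14.068.
N(t) = K/(1 + A·e^(−rt)) = 1.115×10^6/(1 + 14.068×e^(−0.449×4.9)).
e^(−2.2) = 0.11079; denominator = 1 + 14.068×0.11079 = 2.5586.
N = 1.115×10^6/2.5586 = 435789.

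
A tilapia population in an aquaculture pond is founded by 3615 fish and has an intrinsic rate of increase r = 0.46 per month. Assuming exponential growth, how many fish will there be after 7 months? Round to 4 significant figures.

N(t) = N₀·e^(rt) = 3615 × e^(0.46×7) = 3615 × e^3.22.
e^3.22 ≈ 25.028, so N ≈ 3615 × 25.028 = 90476.7.

90480 fish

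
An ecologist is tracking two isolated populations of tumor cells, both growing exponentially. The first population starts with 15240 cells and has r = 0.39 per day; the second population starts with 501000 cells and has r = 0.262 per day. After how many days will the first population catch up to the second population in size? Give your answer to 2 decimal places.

27.29 days

Set 15240·e^(0.39t) = 501000·e^(0.262t).
e^((0.39 − 0.262)t) = 501000/15240 → e^(0.128·t) = 32.874.
0.128·t = ln(32.874) = 3.4927, so t = 3.4927/0.128 = 27.287.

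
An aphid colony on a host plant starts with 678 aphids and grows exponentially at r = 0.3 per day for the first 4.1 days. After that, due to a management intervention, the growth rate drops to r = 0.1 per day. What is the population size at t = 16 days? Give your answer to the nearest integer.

7625 aphids

Phase 1: N(4.1) = 678·e^(0.3×4.1) = 678·e^1.23 = 2319.59.
Phase 2 runs for 16 − 4.1 = 11.9 days at r = 0.1.
N(16) = 2319.59·e^(0.1×11.9) = 2319.59·e^1.19 = 7624.69.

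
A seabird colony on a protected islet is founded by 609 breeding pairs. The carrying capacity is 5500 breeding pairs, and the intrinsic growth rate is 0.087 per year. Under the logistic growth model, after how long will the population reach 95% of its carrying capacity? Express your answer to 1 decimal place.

A = (K − N₀)/N₀ = (5500 − 609)/609 = 8.0312.
Solve 5500/(1 + 8.0312·e^(−0.087t)) = 5225: 1 + 8.0312·e^(−0.087t) = 1.0526, so e^(−0.087t) = 0.00655339.
−0.087·t = ln(0.00655339) = -5.0278, so t = 5.0278/0.087 = 57.79.

57.8 years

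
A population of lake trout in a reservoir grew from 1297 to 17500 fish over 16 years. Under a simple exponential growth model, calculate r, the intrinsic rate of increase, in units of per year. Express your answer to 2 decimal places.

From N(t) = N₀·e^(rt): e^(r·16) = 17500/1297 = 13.493.
r·16 = ln(13.493) = 2.6021, so r = 2.6021/16 = 0.16263.

0.16 per year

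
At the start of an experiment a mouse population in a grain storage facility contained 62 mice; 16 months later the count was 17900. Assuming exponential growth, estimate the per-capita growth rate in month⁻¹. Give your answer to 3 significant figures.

From N(t) = N₀·e^(rt): e^(r·16) = 17900/62 = 288.71.
r·16 = ln(288.71) = 5.6654, so r = 5.6654/16 = 0.35409.

0.354 per month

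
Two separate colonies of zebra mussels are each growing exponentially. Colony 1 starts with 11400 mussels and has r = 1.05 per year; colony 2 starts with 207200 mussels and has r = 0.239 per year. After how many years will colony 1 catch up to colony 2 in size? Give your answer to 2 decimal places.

Set 11400·e^(1.05t) = 207200·e^(0.239t).
e^((1.05 − 0.239)t) = 207200/11400 → e^(0.811·t) = 18.175.
0.811·t = ln(18.175) = 2.9001, so t = 2.9001/0.811 = 3.5759.

3.58 years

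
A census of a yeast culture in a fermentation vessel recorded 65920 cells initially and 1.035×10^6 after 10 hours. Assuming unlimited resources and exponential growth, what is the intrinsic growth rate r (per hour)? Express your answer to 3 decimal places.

0.275 per hour

From N(t) = N₀·e^(rt): e^(r·10) = 1.035×10^6/65920 = 15.701.
r·10 = ln(15.701) = 2.7537, so r = 2.7537/10 = 0.27537.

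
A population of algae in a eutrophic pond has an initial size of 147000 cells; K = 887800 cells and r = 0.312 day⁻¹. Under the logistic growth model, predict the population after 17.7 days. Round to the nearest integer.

870274 cells

A = (K − N₀)/N₀ = (887800 − 147000)/147000 = 5.0395.
N(t) = K/(1 + A·e^(−rt)) = 887800/(1 + 5.0395×e^(−0.312×17.7)).
e^(−5.522) = 0.0039962; denominator = 1 + 5.0395×0.0039962 = 1.0201.
N = 887800/1.0201 = 870274.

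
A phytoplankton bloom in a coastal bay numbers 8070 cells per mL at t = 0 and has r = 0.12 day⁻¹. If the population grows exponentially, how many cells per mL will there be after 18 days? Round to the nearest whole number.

69976 cells per mL

N(t) = N₀·e^(rt) = 8070 × e^(0.12×18) = 8070 × e^2.16.
e^2.16 ≈ 8.6711, so N ≈ 8070 × 8.6711 = 69976.1.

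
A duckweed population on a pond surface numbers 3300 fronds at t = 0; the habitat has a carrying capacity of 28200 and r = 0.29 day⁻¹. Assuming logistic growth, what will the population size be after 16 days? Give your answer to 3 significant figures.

26300 fronds

A = (K − N₀)/N₀ = (28200 − 3300)/3300 = 7.5455.
N(t) = K/(1 + A·e^(−rt)) = 28200/(1 + 7.5455×e^(−0.29×16)).
e^(−4.64) = 0.0096577; denominator = 1 + 7.5455×0.0096577 = 1.0729.
N = 28200/1.0729 = 26284.6.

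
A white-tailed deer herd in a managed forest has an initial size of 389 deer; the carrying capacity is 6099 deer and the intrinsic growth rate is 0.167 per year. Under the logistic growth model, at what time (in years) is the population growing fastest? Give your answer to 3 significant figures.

Logistic growth is fastest at N = K/2 = 3049.5.
A = (K − N₀)/N₀ = 14.679. Set K/(1 + A·e^(−rt)) = K/2 → A·e^(−rt) = 1.
e^(−0.167t) = 1/14.679 = 0.0681261, so t = ln(14.679)/0.167 = 2.6864/0.167 = 16.086.

16.1 years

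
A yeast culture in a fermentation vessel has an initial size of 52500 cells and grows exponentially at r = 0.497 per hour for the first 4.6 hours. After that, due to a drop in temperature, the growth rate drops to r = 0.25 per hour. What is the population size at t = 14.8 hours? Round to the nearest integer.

Phase 1: N(4.6) = 52500·e^(0.497×4.6) = 52500·e^2.286 = 516468.
Phase 2 runs for 14.8 − 4.6 = 10.2 hours at r = 0.25.
N(14.8) = 516468·e^(0.25×10.2) = 516468·e^2.55 = 6.614458×10^6.

6614458 cells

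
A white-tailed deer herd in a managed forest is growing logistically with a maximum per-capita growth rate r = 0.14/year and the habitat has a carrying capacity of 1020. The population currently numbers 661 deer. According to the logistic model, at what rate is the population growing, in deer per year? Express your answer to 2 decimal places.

32.57 deer per year

dN/dt = rN(1 − N/K) = 0.14 × 661 × (1 − 661/1020).
1 − 661/1020 = 0.35196; dN/dt = 0.14 × 661 × 0.35196 = 32.57.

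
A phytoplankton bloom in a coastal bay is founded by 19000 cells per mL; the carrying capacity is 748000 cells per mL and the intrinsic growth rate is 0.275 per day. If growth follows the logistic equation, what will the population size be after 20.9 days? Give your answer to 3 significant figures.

666000 cells per mL

A = (K − N₀)/N₀ = (748000 − 19000)/19000 = 38.368.
N(t) = K/(1 + A·e^(−rt)) = 748000/(1 + 38.368×e^(−0.275×20.9)).
e^(−5.748) = 0.0031907; denominator = 1 + 38.368×0.0031907 = 1.1224.
N = 748000/1.1224 = 666415.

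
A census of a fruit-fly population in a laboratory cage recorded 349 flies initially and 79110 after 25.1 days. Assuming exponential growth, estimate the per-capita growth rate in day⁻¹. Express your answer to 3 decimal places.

0.216 per day

From N(t) = N₀·e^(rt): e^(r·25.1) = 79110/349 = 226.68.
r·25.1 = ln(226.68) = 5.4235, so r = 5.4235/25.1 = 0.21608.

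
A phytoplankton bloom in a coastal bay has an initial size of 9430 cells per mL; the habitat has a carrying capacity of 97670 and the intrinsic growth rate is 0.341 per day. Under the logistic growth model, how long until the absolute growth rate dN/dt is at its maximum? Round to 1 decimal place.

6.6 days

Logistic growth is fastest at N = K/2 = 48835.
A = (K − N₀)/N₀ = 9.3574. Set K/(1 + A·e^(−rt)) = K/2 → A·e^(−rt) = 1.
e^(−0.341t) = 1/9.3574 = 0.106868, so t = ln(9.3574)/0.341 = 2.2362/0.341 = 6.5577.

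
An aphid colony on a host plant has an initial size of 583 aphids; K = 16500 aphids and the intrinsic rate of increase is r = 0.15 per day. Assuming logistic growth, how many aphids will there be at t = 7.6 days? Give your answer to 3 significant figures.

A = (K − N₀)/N₀ = (16500 − 583)/583 = 27.302.
N(t) = K/(1 + A·e^(−rt)) = 16500/(1 + 27.302×e^(−0.15×7.6)).
e^(−1.14) = 0.31982; denominator = 1 + 27.302×0.31982 = 9.7317.
N = 16500/9.7317 = 1695.5.

1700 aphids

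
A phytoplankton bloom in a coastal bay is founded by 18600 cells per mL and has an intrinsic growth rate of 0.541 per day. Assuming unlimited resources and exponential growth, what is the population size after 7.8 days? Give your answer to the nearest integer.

1265170 cells per mL

N(t) = N₀·e^(rt) = 18600 × e^(0.541×7.8) = 18600 × e^4.22.
e^4.22 ≈ 68.02, so N ≈ 18600 × 68.02 = 1.26517×10^6.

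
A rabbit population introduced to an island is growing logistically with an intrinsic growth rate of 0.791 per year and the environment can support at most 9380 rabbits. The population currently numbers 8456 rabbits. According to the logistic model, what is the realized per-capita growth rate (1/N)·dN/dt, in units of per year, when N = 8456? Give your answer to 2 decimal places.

0.08 per year

(1/N)·dN/dt = r(1 − N/K) = 0.791 × (1 − 8456/9380).
= 0.791 × 0.098507 = 0.077919.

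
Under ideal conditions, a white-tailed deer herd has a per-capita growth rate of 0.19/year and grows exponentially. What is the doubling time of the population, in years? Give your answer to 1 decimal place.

3.6 years

Doubling time t_d = ln(2)/r = 0.6931/0.19 = 3.6481.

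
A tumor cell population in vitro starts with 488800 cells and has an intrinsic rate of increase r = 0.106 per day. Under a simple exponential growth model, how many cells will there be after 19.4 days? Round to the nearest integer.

3821328 cells

N(t) = N₀·e^(rt) = 488800 × e^(0.106×19.4) = 488800 × e^2.056.
e^2.056 ≈ 7.8178, so N ≈ 488800 × 7.8178 = 3.821328×10^6.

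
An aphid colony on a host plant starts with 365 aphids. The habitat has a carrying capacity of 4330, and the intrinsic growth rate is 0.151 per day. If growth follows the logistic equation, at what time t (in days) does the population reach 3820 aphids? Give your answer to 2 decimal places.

29.13 days

A = (K − N₀)/N₀ = (4330 − 365)/365 = 10.863.
Solve 4330/(1 + 10.863·e^(−0.151t)) = 3820: 1 + 10.863·e^(−0.151t) = 1.1335, so e^(−0.151t) = 0.0122901.
−0.151·t = ln(0.0122901) = -4.399, so t = 4.399/0.151 = 29.132.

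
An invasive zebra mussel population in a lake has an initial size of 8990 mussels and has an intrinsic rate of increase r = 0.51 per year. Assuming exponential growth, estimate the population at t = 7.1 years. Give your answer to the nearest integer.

336001 mussels

N(t) = N₀·e^(rt) = 8990 × e^(0.51×7.1) = 8990 × e^3.621.
e^3.621 ≈ 37.375, so N ≈ 8990 × 37.375 = 336001.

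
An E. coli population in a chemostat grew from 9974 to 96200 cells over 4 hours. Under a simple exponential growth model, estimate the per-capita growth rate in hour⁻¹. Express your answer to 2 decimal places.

0.57 per hour

From N(t) = N₀·e^(rt): e^(r·4) = 96200/9974 = 9.6451.
r·4 = ln(9.6451) = 2.2664, so r = 2.2664/4 = 0.56661.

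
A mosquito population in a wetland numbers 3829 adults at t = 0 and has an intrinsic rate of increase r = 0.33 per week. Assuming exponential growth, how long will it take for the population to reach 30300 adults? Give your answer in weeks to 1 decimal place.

Set N₀·e^(rt) = 30300: e^(0.33·t) = 30300/3829 = 7.9133.
0.33·t = ln(7.9133) = 2.0685, so t = 2.0685/0.33 = 6.2683.

6.3 weeks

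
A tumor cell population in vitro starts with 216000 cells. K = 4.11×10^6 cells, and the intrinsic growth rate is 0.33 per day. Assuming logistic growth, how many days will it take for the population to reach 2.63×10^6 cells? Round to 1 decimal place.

10.5 days

A = (K − N₀)/N₀ = (4.11×10^6 − 216000)/216000 = 18.028.
Solve 4.11×10^6/(1 + 18.028·e^(−0.33t)) = 2.63×10^6: 1 + 18.028·e^(−0.33t) = 1.5627, so e^(−0.33t) = 0.031215.
−0.33·t = ln(0.031215) = -3.4669, so t = 3.4669/0.33 = 10.506.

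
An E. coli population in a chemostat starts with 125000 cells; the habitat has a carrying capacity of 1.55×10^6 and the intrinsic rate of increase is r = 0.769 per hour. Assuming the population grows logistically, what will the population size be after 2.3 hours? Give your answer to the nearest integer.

526437 cells

A = (K − N₀)/N₀ = (1.55×10^6 − 125000)/125000 = 11.4.
N(t) = K/(1 + A·e^(−rt)) = 1.55×10^6/(1 + 11.4×e^(−0.769×2.3)).
e^(−1.769) = 0.17055; denominator = 1 + 11.4×0.17055 = 2.9443.
N = 1.55×10^6/2.9443 = 526437.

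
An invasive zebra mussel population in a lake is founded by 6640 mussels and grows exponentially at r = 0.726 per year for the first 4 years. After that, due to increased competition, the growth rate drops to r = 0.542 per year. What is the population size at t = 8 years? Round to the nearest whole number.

1059033 mussels

Phase 1: N(4) = 6640·e^(0.726×4) = 6640·e^2.904 = 121160.
Phase 2 runs for 8 − 4 = 4 years at r = 0.542.
N(8) = 121160·e^(0.542×4) = 121160·e^2.168 = 1.059033×10^6.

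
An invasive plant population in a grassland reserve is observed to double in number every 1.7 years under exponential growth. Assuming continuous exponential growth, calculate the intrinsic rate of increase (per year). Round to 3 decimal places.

r = ln(2)/t_d = 0.6931/1.7 = 0.40773.

0.408 per year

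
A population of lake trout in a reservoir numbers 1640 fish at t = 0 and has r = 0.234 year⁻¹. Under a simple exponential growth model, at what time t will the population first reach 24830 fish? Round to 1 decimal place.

11.6 years

Set N₀·e^(rt) = 24830: e^(0.234·t) = 24830/1640 = 15.14.
0.234·t = ln(15.14) = 2.7174, so t = 2.7174/0.234 = 11.613.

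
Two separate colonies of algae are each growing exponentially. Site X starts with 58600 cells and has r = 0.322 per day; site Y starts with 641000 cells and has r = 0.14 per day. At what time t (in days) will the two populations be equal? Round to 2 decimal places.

13.14 days

Set 58600·e^(0.322t) = 641000·e^(0.14t).
e^((0.322 − 0.14)t) = 641000/58600 → e^(0.182·t) = 10.939.
0.182·t = ln(10.939) = 2.3923, so t = 2.3923/0.182 = 13.144.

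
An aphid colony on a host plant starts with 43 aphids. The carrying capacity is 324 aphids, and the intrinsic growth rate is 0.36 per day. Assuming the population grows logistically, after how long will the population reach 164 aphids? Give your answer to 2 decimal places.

A = (K − N₀)/N₀ = (324 − 43)/43 = 6.5349.
Solve 324/(1 + 6.5349·e^(−0.36t)) = 164: 1 + 6.5349·e^(−0.36t) = 1.9756, so e^(−0.36t) = 0.149293.
−0.36·t = ln(0.149293) = -1.9018, so t = 1.9018/0.36 = 5.2829.

5.28 days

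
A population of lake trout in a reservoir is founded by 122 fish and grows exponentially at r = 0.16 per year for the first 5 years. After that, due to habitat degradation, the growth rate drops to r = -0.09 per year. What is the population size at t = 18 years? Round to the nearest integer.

84 fish

Phase 1: N(5) = 122·e^(0.16×5) = 122·e^0.8 = 271.516.
Phase 2 runs for 18 − 5 = 13 years at r = -0.09.
N(18) = 271.516·e^(-0.09×13) = 271.516·e^-1.17 = 84.2696.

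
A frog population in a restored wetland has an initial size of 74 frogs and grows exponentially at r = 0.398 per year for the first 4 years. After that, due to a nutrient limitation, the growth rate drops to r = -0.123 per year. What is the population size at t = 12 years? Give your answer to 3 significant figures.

136 frogs

Phase 1: N(4) = 74·e^(0.398×4) = 74·e^1.592 = 363.604.
Phase 2 runs for 12 − 4 = 8 years at r = -0.123.
N(12) = 363.604·e^(-0.123×8) = 363.604·e^-0.984 = 135.92.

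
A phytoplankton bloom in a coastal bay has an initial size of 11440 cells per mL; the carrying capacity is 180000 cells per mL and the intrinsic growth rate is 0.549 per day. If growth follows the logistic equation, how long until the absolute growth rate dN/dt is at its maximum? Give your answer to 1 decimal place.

Logistic growth is fastest at N = K/2 = 90000.
A = (K − N₀)/N₀ = 14.734. Set K/(1 + A·e^(−rt)) = K/2 → A·e^(−rt) = 1.
e^(−0.549t) = 1/14.734 = 0.067869, so t = ln(14.734)/0.549 = 2.6902/0.549 = 4.9001.

4.9 days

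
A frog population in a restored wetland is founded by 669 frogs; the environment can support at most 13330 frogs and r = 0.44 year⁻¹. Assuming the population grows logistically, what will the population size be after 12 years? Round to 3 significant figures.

12200 frogs

A = (K − N₀)/N₀ = (13330 − 669)/669 = 18.925.
N(t) = K/(1 + A·e^(−rt)) = 13330/(1 + 18.925×e^(−0.44×12)).
e^(−5.28) = 0.0050924; denominator = 1 + 18.925×0.0050924 = 1.0964.
N = 13330/1.0964 = 12158.2.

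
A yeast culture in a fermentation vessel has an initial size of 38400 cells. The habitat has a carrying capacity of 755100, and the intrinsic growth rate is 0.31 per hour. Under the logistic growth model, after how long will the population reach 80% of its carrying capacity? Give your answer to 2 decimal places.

A = (K − N₀)/N₀ = (755100 − 38400)/38400 = 18.664.
Solve 755100/(1 + 18.664·e^(−0.31t)) = 604080: 1 + 18.664·e^(−0.31t) = 1.25, so e^(−0.31t) = 0.0133947.
−0.31·t = ln(0.0133947) = -4.3129, so t = 4.3129/0.31 = 13.913.

13.91 hours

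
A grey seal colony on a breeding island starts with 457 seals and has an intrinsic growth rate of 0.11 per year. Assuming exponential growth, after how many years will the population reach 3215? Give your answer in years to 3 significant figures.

Set N₀·e^(rt) = 3215: e^(0.11·t) = 3215/457 = 7.035.
0.11·t = ln(7.035) = 1.9509, so t = 1.9509/0.11 = 17.735.

17.7 years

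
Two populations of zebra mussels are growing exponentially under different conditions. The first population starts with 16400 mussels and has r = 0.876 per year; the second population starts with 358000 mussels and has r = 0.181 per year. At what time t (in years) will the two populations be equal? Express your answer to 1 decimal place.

4.4 years

Set 16400·e^(0.876t) = 358000·e^(0.181t).
e^((0.876 − 0.181)t) = 358000/16400 → e^(0.695·t) = 21.829.
0.695·t = ln(21.829) = 3.0833, so t = 3.0833/0.695 = 4.4363.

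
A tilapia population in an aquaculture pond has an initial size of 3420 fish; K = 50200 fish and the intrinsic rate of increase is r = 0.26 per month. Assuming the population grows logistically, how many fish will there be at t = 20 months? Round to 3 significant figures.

A = (K − N₀)/N₀ = (50200 − 3420)/3420 = 13.678.
N(t) = K/(1 + A·e^(−rt)) = 50200/(1 + 13.678×e^(−0.26×20)).
e^(−5.2) = 0.0055166; denominator = 1 + 13.678×0.0055166 = 1.0755.
N = 50200/1.0755 = 46677.8.

46700 fish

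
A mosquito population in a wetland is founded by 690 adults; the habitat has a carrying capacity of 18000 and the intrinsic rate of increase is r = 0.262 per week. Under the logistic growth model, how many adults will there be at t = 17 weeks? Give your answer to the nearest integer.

13934 adults

A = (K − N₀)/N₀ = (18000 − 690)/690 = 25.087.
N(t) = K/(1 + A·e^(−rt)) = 18000/(1 + 25.087×e^(−0.262×17)).
e^(−4.454) = 0.011632; denominator = 1 + 25.087×0.011632 = 1.2918.
N = 18000/1.2918 = 13933.9.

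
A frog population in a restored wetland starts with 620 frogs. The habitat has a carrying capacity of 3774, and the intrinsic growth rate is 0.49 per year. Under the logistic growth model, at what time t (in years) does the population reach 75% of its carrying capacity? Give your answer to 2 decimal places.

A = (K − N₀)/N₀ = (3774 − 620)/620 = 5.0871.
Solve 3774/(1 + 5.0871·e^(−0.49t)) = 2830.5: 1 + 5.0871·e^(−0.49t) = 1.3333, so e^(−0.49t) = 0.0655253.
−0.49·t = ln(0.0655253) = -2.7253, so t = 2.7253/0.49 = 5.5619.

5.56 years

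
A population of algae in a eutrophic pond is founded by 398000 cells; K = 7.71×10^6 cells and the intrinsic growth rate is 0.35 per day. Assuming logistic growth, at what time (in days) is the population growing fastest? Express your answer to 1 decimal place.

8.3 days

Logistic growth is fastest at N = K/2 = 3.855×10^6.
A = (K − N₀)/N₀ = 18.372. Set K/(1 + A·e^(−rt)) = K/2 → A·e^(−rt) = 1.
e^(−0.35t) = 1/18.372 = 0.0544311, so t = ln(18.372)/0.35 = 2.9108/0.35 = 8.3166.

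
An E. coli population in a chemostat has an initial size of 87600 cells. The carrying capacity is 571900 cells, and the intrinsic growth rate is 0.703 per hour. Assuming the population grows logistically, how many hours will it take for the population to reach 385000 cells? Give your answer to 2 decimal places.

A = (K − N₀)/N₀ = (571900 − 87600)/87600 = 5.5285.
Solve 571900/(1 + 5.5285·e^(−0.703t)) = 385000: 1 + 5.5285·e^(−0.703t) = 1.4855, so e^(−0.703t) = 0.0878088.
−0.703·t = ln(0.0878088) = -2.4326, so t = 2.4326/0.703 = 3.4603.

3.46 hours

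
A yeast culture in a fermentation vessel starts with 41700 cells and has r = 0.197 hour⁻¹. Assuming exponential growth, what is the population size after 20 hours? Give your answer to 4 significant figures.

N(t) = N₀·e^(rt) = 41700 × e^(0.197×20) = 41700 × e^3.94.
e^3.94 ≈ 51.419, so N ≈ 41700 × 51.419 = 2.144156×10^6.

2144000 cells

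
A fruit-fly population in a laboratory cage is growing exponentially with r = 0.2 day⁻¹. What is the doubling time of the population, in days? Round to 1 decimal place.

Doubling time t_d = ln(2)/r = 0.6931/0.2 = 3.4657.

3.5 days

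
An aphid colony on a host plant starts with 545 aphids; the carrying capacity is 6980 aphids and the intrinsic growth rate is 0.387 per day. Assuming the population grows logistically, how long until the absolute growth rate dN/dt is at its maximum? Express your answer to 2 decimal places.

6.38 days

Logistic growth is fastest at N = K/2 = 3490.
A = (K − N₀)/N₀ = 11.807. Set K/(1 + A·e^(−rt)) = K/2 → A·e^(−rt) = 1.
e^(−0.387t) = 1/11.807 = 0.0846931, so t = ln(11.807)/0.387 = 2.4687/0.387 = 6.3791.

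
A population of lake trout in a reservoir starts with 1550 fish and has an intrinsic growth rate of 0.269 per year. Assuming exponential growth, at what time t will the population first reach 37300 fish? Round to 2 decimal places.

11.82 years

Set N₀·e^(rt) = 37300: e^(0.269·t) = 37300/1550 = 24.065.
0.269·t = ln(24.065) = 3.1807, so t = 3.1807/0.269 = 11.824.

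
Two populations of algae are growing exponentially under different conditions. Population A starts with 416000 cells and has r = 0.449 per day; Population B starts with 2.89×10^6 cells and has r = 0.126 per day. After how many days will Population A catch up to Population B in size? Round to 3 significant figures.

6.00 days

Set 416000·e^(0.449t) = 2.89×10^6·e^(0.126t).
e^((0.449 − 0.126)t) = 2.89×10^6/416000 → e^(0.323·t) = 6.9471.
0.323·t = ln(6.9471) = 1.9383, so t = 1.9383/0.323 = 6.001.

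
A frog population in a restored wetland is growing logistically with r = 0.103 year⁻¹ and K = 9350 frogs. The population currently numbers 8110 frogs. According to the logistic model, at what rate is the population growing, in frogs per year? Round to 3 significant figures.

111 frogs per year

dN/dt = rN(1 − N/K) = 0.103 × 8110 × (1 − 8110/9350).
1 − 8110/9350 = 0.13262; dN/dt = 0.103 × 8110 × 0.13262 = 110.78.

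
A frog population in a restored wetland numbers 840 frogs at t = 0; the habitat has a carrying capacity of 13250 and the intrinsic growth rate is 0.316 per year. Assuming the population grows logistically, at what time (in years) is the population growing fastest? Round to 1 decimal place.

Logistic growth is fastest at N = K/2 = 6625.
A = (K − N₀)/N₀ = 14.774. Set K/(1 + A·e^(−rt)) = K/2 → A·e^(−rt) = 1.
e^(−0.316t) = 1/14.774 = 0.0676873, so t = ln(14.774)/0.316 = 2.6929/0.316 = 8.5217.

8.5 years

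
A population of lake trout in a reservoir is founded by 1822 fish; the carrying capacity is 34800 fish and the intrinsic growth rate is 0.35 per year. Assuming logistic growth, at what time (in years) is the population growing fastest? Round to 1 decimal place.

Logistic growth is fastest at N = K/2 = 17400.
A = (K − N₀)/N₀ = 18.1. Set K/(1 + A·e^(−rt)) = K/2 → A·e^(−rt) = 1.
e^(−0.35t) = 1/18.1 = 0.055249, so t = ln(18.1)/0.35 = 2.8959/0.35 = 8.274.

8.3 years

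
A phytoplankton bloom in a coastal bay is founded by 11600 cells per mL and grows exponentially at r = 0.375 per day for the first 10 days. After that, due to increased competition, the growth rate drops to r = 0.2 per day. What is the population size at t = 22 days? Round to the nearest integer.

5437122 cells per mL

Phase 1: N(10) = 11600·e^(0.375×10) = 11600·e^3.75 = 493245.
Phase 2 runs for 22 − 10 = 12 days at r = 0.2.
N(22) = 493245·e^(0.2×12) = 493245·e^2.4 = 5.437122×10^6.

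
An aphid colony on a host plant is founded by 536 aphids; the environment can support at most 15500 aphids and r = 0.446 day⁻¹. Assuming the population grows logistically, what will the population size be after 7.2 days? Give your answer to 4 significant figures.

A = (K − N₀)/N₀ = (15500 − 536)/536 = 27.918.
N(t) = K/(1 + A·e^(−rt)) = 15500/(1 + 27.918×e^(−0.446×7.2)).
e^(−3.211) = 0.040308; denominator = 1 + 27.918×0.040308 = 2.1253.
N = 15500/2.1253 = 7293.02.

7293 aphids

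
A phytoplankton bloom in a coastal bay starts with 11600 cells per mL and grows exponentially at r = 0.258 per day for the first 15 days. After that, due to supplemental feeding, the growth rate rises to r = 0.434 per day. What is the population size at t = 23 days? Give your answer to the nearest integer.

17908041 cells per mL

Phase 1: N(15) = 11600·e^(0.258×15) = 11600·e^3.87 = 556132.
Phase 2 runs for 23 − 15 = 8 days at r = 0.434.
N(23) = 556132·e^(0.434×8) = 556132·e^3.472 = 1.790804×10^7.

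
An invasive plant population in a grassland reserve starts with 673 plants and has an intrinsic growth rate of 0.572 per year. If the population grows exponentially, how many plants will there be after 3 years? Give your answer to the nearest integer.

N(t) = N₀·e^(rt) = 673 × e^(0.572×3) = 673 × e^1.716.
e^1.716 ≈ 5.5622, so N ≈ 673 × 5.5622 = 3743.38.

3743 plants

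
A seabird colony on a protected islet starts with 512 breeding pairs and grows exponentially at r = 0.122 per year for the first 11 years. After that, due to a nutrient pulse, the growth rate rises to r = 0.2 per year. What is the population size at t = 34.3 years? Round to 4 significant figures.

Phase 1: N(11) = 512·e^(0.122×11) = 512·e^1.342 = 1959.26.
Phase 2 runs for 34.3 − 11 = 23.3 years at r = 0.2.
N(34.3) = 1959.26·e^(0.2×23.3) = 1959.26·e^4.66 = 206969.

207000 breeding pairs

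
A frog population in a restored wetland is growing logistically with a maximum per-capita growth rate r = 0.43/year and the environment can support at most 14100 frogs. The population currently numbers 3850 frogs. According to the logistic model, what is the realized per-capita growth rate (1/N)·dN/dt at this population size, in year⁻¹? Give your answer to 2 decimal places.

(1/N)·dN/dt = r(1 − N/K) = 0.43 × (1 − 3850/14100).
= 0.43 × 0.72695 = 0.31259.

0.31 per year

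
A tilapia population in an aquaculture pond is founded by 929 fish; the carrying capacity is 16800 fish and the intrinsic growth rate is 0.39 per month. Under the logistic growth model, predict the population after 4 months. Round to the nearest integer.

A = (K − N₀)/N₀ = (16800 − 929)/929 = 17.084.
N(t) = K/(1 + A·e^(−rt)) = 16800/(1 + 17.084×e^(−0.39×4)).
e^(−1.56) = 0.21014; denominator = 1 + 17.084×0.21014 = 4.59.
N = 16800/4.59 = 3660.17.

3660 fish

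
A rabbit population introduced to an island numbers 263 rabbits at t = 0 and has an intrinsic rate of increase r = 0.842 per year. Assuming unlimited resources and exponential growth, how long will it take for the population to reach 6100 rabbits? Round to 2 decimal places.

3.73 years

Set N₀·e^(rt) = 6100: e^(0.842·t) = 6100/263 = 23.194.
0.842·t = ln(23.194) = 3.1439, so t = 3.1439/0.842 = 3.7338.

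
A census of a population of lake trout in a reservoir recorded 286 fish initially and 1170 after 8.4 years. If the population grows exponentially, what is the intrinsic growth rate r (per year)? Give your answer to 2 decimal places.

From N(t) = N₀·e^(rt): e^(r·8.4) = 1170/286 = 4.0909.
r·8.4 = ln(4.0909) = 1.4088, so r = 1.4088/8.4 = 0.16771.

0.17 per year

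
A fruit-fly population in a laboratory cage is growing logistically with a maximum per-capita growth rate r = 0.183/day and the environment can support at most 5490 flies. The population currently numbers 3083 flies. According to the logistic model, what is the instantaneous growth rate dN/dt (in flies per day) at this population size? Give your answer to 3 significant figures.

247 flies per day

dN/dt = rN(1 − N/K) = 0.183 × 3083 × (1 − 3083/5490).
1 − 3083/5490 = 0.43843; dN/dt = 0.183 × 3083 × 0.43843 = 247.36.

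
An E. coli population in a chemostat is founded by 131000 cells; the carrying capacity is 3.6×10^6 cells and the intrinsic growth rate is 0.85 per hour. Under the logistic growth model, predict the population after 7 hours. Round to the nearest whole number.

3367617 cells

A = (K − N₀)/N₀ = (3.6×10^6 − 131000)/131000 = 26.481.
N(t) = K/(1 + A·e^(−rt)) = 3.6×10^6/(1 + 26.481×e^(−0.85×7)).
e^(−5.95) = 0.0026058; denominator = 1 + 26.481×0.0026058 = 1.069.
N = 3.6×10^6/1.069 = 3.367617×10^6.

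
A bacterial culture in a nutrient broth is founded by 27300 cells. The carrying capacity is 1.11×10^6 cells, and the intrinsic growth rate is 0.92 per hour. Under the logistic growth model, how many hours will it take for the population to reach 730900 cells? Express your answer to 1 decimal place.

4.7 hours

A = (K − N₀)/N₀ = (1.11×10^6 − 27300)/27300 = 39.659.
Solve 1.11×10^6/(1 + 39.659·e^(−0.92t)) = 730900: 1 + 39.659·e^(−0.92t) = 1.5187, so e^(−0.92t) = 0.0130783.
−0.92·t = ln(0.0130783) = -4.3368, so t = 4.3368/0.92 = 4.7139.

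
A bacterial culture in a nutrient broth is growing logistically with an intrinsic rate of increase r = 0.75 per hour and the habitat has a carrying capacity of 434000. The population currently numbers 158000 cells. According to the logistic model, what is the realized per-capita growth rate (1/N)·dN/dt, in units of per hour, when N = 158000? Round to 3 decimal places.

(1/N)·dN/dt = r(1 − N/K) = 0.75 × (1 − 158000/434000).
= 0.75 × 0.63594 = 0.47696.

0.477 per hour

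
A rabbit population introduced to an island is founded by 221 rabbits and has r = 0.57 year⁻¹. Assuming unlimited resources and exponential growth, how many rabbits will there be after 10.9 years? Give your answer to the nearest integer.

110322 rabbits

N(t) = N₀·e^(rt) = 221 × e^(0.57×10.9) = 221 × e^6.213.
e^6.213 ≈ 499.2, so N ≈ 221 × 499.2 = 110322.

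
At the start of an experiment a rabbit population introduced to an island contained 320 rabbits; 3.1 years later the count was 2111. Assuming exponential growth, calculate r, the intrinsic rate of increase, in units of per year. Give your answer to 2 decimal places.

0.61 per year

From N(t) = N₀·e^(rt): e^(r·3.1) = 2111/320 = 6.5969.
r·3.1 = ln(6.5969) = 1.8866, so r = 1.8866/3.1 = 0.60858.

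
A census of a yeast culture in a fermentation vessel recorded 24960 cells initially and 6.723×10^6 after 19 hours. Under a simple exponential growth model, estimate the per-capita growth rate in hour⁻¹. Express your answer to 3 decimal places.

From N(t) = N₀·e^(rt): e^(r·19) = 6.723×10^6/24960 = 269.35.
r·19 = ln(269.35) = 5.596, so r = 5.596/19 = 0.29453.

0.295 per hour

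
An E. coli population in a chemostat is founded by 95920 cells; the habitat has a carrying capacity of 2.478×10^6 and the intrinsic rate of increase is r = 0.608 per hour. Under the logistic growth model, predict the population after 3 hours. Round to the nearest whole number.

A = (K − N₀)/N₀ = (2.478×10^6 − 95920)/95920 = 24.834.
N(t) = K/(1 + A·e^(−rt)) = 2.478×10^6/(1 + 24.834×e^(−0.608×3)).
e^(−1.824) = 0.16138; denominator = 1 + 24.834×0.16138 = 5.0077.
N = 2.478×10^6/5.0077 = 494839.

494839 cells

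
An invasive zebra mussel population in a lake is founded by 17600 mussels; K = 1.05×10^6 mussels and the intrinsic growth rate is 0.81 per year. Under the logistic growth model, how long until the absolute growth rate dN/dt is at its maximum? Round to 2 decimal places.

Logistic growth is fastest at N = K/2 = 525000.
A = (K − N₀)/N₀ = 58.659. Set K/(1 + A·e^(−rt)) = K/2 → A·e^(−rt) = 1.
e^(−0.81t) = 1/58.659 = 0.0170477, so t = ln(58.659)/0.81 = 4.0717/0.81 = 5.0268.

5.03 years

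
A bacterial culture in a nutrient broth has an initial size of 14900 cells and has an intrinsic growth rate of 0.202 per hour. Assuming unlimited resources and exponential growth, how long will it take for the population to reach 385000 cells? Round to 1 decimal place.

Set N₀·e^(rt) = 385000: e^(0.202·t) = 385000/14900 = 25.839.
0.202·t = ln(25.839) = 3.2519, so t = 3.2519/0.202 = 16.098.

16.1 hours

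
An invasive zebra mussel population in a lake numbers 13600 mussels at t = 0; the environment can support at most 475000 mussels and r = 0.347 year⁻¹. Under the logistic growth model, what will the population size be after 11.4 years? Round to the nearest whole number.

A = (K − N₀)/N₀ = (475000 − 13600)/13600 = 33.926.
N(t) = K/(1 + A·e^(−rt)) = 475000/(1 + 33.926×e^(−0.347×11.4)).
e^(−3.956) = 0.019143; denominator = 1 + 33.926×0.019143 = 1.6495.
N = 475000/1.6495 = 287972.

287972 mussels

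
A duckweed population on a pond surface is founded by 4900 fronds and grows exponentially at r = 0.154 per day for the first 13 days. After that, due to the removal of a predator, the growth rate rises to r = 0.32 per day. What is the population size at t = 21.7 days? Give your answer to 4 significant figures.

587100 fronds

Phase 1: N(13) = 4900·e^(0.154×13) = 4900·e^2.002 = 36278.9.
Phase 2 runs for 21.7 − 13 = 8.7 days at r = 0.32.
N(21.7) = 36278.9·e^(0.32×8.7) = 36278.9·e^2.784 = 587124.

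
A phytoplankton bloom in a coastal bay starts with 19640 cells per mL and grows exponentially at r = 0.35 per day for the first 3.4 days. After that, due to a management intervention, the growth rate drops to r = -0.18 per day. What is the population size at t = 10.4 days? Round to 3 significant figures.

18300 cells per mL

Phase 1: N(3.4) = 19640·e^(0.35×3.4) = 19640·e^1.19 = 64558.3.
Phase 2 runs for 10.4 − 3.4 = 7 days at r = -0.18.
N(10.4) = 64558.3·e^(-0.18×7) = 64558.3·e^-1.26 = 18312.2.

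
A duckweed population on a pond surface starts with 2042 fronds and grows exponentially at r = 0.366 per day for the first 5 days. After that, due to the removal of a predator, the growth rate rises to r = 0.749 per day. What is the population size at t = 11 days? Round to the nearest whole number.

Phase 1: N(5) = 2042·e^(0.366×5) = 2042·e^1.83 = 12729.6.
Phase 2 runs for 11 − 5 = 6 days at r = 0.749.
N(11) = 12729.6·e^(0.749×6) = 12729.6·e^4.494 = 1.139027×10^6.

1139027 fronds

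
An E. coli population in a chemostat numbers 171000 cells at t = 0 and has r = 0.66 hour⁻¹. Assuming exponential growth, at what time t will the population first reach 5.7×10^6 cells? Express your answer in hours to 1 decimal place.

Set N₀·e^(rt) = 5.7×10^6: e^(0.66·t) = 5.7×10^6/171000 = 33.333.
0.66·t = ln(33.333) = 3.5066, so t = 3.5066/0.66 = 5.313.

5.3 hours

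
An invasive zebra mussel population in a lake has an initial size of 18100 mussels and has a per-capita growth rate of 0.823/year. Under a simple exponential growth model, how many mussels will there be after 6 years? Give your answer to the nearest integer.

N(t) = N₀·e^(rt) = 18100 × e^(0.823×6) = 18100 × e^4.938.
e^4.938 ≈ 139.49, so N ≈ 18100 × 139.49 = 2.524787×10^6.

2524787 mussels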